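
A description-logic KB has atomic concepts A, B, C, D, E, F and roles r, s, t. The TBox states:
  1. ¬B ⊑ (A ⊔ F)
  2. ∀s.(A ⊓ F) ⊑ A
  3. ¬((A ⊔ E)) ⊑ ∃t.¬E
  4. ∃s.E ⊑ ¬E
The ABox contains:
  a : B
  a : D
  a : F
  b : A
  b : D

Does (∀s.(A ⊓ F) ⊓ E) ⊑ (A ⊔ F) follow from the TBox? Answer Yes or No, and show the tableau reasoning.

Yes

1. (∀s.(A ⊓ F) ⊓ E) ⊑ (A ⊔ F)  ⇔  ((∀s.(A ⊓ F) ⊓ E) ⊓ (¬A ⊓ ¬F)) unsat w.r.t. T
   all branches close; clash {F, ¬F} at x₀
2. Hence (∀s.(A ⊓ F) ⊓ E) ⊑ (A ⊔ F): entailed.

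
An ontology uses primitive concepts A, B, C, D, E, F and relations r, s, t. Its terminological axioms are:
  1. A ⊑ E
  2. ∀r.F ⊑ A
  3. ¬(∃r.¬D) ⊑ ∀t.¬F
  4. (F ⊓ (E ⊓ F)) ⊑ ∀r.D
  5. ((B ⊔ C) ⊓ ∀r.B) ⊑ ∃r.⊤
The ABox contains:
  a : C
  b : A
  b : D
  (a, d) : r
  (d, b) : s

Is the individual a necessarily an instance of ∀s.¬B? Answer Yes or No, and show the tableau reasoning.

1. a : ∀s.¬B?  L(a) = {C} ∪ {∃s.B}
   open: L(a) ⊇ {C, ¬A, ¬F, ∃r.¬B, ∃r.¬D, …} (+ ∃-successors) — a ∉ ∀s.¬B possible
2. Hence a : ∀s.¬B: not entailed.

No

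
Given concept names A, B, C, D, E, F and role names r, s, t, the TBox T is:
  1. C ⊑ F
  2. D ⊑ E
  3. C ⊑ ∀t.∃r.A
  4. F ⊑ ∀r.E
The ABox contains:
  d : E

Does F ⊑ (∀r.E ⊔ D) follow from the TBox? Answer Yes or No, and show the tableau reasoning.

Yes

1. F ⊑ (∀r.E ⊔ D)  ⇔  (F ⊓ (∃r.¬E ⊓ ¬D)) unsat w.r.t. T
   all branches close; clash {E, ¬E} at an ∃-successor
2. Hence F ⊑ (∀r.E ⊔ D): entailed.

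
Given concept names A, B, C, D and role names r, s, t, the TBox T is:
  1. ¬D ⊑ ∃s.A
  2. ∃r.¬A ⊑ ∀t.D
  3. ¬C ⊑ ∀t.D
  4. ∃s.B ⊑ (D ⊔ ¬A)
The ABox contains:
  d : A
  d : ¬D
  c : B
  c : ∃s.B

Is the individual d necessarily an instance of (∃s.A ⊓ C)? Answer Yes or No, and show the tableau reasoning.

1. d : (∃s.A ⊓ C)?  L(d) = {A, ¬D} ∪ {(∀s.¬A ⊔ ¬C)}
   apply at d: ¬D⊑∃s.A
   open: L(d) ⊇ {A, ¬C, ¬D, ∀s.¬B, ∀t.D, …} (+ ∃-successors) — d ∉ (∃s.A ⊓ C) possible
2. Hence d : (∃s.A ⊓ C): not entailed.

No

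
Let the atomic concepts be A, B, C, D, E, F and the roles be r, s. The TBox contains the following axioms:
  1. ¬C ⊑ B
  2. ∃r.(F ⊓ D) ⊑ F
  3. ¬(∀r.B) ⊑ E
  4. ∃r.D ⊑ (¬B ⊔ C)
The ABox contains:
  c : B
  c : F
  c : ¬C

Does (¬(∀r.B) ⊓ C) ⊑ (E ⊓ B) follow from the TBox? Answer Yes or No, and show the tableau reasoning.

No

1. (¬(∀r.B) ⊓ C) ⊑ (E ⊓ B)  ⇔  ((∃r.¬B ⊓ C) ⊓ (¬E ⊔ ¬B)) unsat w.r.t. T
   apply at x₀: ¬(∀r.B)⊑E
   open: L(x₀) ⊇ {C, E, ¬B, ∀r.(¬F ⊔ ¬D), ∀r.¬D, …} (+ ∃-successors)
2. Hence (¬(∀r.B) ⊓ C) ⊑ (E ⊓ B): not entailed.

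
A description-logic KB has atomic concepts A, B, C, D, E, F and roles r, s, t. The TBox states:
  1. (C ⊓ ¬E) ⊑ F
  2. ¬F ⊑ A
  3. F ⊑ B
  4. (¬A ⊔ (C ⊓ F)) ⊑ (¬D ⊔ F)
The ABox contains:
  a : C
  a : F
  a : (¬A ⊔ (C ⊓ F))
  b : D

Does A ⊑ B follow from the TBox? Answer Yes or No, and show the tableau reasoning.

1. A ⊑ B  ⇔  (A ⊓ ¬B) unsat w.r.t. T
   open: L(x₀) ⊇ {A, ¬B, ¬C, ¬F}
2. Hence A ⊑ B: not entailed.

No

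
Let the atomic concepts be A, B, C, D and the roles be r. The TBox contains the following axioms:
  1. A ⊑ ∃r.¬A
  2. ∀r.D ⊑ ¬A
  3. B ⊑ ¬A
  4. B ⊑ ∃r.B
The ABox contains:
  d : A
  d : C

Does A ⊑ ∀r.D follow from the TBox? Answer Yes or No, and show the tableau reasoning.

No

1. A ⊑ ∀r.D  ⇔  (A ⊓ ∃r.¬D) unsat w.r.t. T
   apply at x₀: A⊑∃r.¬A
   open: L(x₀) ⊇ {A, ¬B, ∃r.¬A, ∃r.¬D} (+ ∃-successors)
2. Hence A ⊑ ∀r.D: not entailed.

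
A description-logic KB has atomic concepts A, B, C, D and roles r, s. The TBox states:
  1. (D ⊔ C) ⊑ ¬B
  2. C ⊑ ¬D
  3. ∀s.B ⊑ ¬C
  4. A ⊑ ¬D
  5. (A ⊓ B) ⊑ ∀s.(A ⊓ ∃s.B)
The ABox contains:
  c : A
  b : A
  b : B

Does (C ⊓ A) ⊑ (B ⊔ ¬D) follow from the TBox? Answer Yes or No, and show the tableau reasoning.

1. (C ⊓ A) ⊑ (B ⊔ ¬D)  ⇔  ((C ⊓ A) ⊓ (¬B ⊓ D)) unsat w.r.t. T
   all branches close; clash {D, ¬D} at x₀
2. Hence (C ⊓ A) ⊑ (B ⊔ ¬D): entailed.

Yes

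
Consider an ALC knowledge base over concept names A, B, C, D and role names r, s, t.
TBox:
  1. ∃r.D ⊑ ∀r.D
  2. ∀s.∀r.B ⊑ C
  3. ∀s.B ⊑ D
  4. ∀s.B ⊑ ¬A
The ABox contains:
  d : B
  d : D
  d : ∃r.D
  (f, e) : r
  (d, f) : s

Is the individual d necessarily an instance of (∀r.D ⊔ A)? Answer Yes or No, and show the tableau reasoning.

Yes

1. d : (∀r.D ⊔ A)?  L(d) = {B, D, ∃r.D} ∪ {(∃r.¬D ⊓ ¬A)}
   clash {D, ¬D} at an ∃-successor — d ∈ (∀r.D ⊔ A)
2. Hence d : (∀r.D ⊔ A): entailed.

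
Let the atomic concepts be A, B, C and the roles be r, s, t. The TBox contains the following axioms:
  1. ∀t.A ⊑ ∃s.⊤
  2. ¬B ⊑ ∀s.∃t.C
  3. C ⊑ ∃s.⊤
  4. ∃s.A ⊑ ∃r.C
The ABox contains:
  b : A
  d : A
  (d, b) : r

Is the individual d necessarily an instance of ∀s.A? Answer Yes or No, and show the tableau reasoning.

1. d : ∀s.A?  L(d) = {A} ∪ {∃s.¬A}
   open: L(d) ⊇ {A, B, ¬C, ∀s.¬A, ∃s.¬A, …} (+ ∃-successors) — d ∉ ∀s.A possible
2. Hence d : ∀s.A: not entailed.

No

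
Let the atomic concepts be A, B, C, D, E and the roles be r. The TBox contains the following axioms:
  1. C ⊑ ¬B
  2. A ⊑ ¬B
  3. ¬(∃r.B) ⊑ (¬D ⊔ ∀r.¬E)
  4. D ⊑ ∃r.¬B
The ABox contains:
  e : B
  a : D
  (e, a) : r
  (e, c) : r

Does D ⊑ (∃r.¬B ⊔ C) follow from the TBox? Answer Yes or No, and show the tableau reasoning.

1. D ⊑ (∃r.¬B ⊔ C)  ⇔  (D ⊓ (∀r.B ⊓ ¬C)) unsat w.r.t. T
   all branches close; clash {B, ¬B} at an ∃-successor
2. Hence D ⊑ (∃r.¬B ⊔ C): entailed.

Yes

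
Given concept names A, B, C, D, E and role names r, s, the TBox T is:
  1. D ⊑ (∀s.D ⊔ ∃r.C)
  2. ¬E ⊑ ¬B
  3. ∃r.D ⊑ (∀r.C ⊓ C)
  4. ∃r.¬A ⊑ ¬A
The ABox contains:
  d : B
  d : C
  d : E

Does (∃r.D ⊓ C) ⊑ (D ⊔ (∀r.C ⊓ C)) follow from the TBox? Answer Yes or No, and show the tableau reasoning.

Yes

1. (∃r.D ⊓ C) ⊑ (D ⊔ (∀r.C ⊓ C))  ⇔  ((∃r.D ⊓ C) ⊓ (¬D ⊓ (∃r.¬C ⊔ ¬C))) unsat w.r.t. T
   all branches close; clash {C, ¬C} at x₀
2. Hence (∃r.D ⊓ C) ⊑ (D ⊔ (∀r.C ⊓ C)): entailed.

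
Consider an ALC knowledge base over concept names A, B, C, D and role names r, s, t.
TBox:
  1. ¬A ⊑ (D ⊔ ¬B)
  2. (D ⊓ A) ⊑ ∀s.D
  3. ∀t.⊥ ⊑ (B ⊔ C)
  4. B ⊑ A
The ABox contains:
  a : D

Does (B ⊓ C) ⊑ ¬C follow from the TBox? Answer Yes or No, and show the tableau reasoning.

No

1. (B ⊓ C) ⊑ ¬C  ⇔  ((B ⊓ C) ⊓ C) unsat w.r.t. T
   apply at x₀: B⊑A
   open: L(x₀) ⊇ {A, B, C, ¬D, ∃t.⊤} (+ ∃-successors)
2. Hence (B ⊓ C) ⊑ ¬C: not entailed.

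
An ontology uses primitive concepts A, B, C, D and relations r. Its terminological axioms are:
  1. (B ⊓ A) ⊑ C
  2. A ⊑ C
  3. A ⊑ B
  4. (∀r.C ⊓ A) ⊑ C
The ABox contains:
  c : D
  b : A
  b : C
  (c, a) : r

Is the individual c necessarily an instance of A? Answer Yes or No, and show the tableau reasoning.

No

1. c : A?  L(c) = {D} ∪ {¬A}
   open: L(c) ⊇ {D, ¬A} — c ∉ A possible
2. Hence c : A: not entailed.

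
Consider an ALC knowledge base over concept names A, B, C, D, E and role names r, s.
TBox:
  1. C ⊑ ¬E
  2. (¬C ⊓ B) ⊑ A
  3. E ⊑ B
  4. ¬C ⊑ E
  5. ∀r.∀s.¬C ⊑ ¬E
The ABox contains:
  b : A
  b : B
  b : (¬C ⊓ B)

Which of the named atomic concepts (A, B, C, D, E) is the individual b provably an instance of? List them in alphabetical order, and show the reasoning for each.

{A, B, E}

1. b : A?  L(b) = {A, B, (¬C ⊓ B)} ∪ {¬A}
   clash {A, ¬A} at b — b ∈ A
2. b : B?  L(b) = {A, B, (¬C ⊓ B)} ∪ {¬B}
   clash {B, ¬B} at b — b ∈ B
3. b : C?  L(b) = {A, B, (¬C ⊓ B)} ∪ {¬C}
   apply at b: ¬C⊑E
   open: L(b) ⊇ {A, B, E, ¬C, ∃r.∃s.C} (+ ∃-successors) — b ∉ C possible
4. b : D?  L(b) = {A, B, (¬C ⊓ B)} ∪ {¬D}
   apply at b: ¬C⊑E
   open: L(b) ⊇ {A, B, E, ¬C, ¬D, …} (+ ∃-successors) — b ∉ D possible
5. b : E?  L(b) = {A, B, (¬C ⊓ B)} ∪ {¬E}
   clash {E, ¬E} at b — b ∈ E
6. Entailed for b: {A, B, E}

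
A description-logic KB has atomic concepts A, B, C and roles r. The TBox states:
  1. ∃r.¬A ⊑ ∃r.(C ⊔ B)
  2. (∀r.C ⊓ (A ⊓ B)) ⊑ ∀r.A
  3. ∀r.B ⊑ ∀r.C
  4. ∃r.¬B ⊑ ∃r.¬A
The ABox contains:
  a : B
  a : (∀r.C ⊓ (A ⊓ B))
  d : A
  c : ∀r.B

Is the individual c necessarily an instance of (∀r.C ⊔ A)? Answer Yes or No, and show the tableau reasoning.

1. c : (∀r.C ⊔ A)?  L(c) = {∀r.B} ∪ {(∃r.¬C ⊓ ¬A)}
   clash {C, ¬C} at an ∃-successor — c ∈ (∀r.C ⊔ A)
2. Hence c : (∀r.C ⊔ A): entailed.

Yes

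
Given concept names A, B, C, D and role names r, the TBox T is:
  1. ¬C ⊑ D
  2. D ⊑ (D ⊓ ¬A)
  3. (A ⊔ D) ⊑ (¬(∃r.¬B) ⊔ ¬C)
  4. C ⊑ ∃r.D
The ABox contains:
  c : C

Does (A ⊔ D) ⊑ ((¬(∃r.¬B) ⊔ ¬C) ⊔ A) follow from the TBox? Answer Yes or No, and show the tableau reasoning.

Yes

1. (A ⊔ D) ⊑ ((¬(∃r.¬B) ⊔ ¬C) ⊔ A)  ⇔  ((A ⊔ D) ⊓ ((∃r.¬B ⊓ C) ⊓ ¬A)) unsat w.r.t. T
   all branches close; clash {C, ¬C} at x₀
2. Hence (A ⊔ D) ⊑ ((¬(∃r.¬B) ⊔ ¬C) ⊔ A): entailed.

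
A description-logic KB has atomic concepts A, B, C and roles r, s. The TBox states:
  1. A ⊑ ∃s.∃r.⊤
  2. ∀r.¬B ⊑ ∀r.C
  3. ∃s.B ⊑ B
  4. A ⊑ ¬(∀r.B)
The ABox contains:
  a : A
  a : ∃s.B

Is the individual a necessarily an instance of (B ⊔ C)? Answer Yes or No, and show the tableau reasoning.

1. a : (B ⊔ C)?  L(a) = {A, ∃s.B} ∪ {(¬B ⊓ ¬C)}
   clash {B, ¬B} at a — a ∈ (B ⊔ C)
2. Hence a : (B ⊔ C): entailed.

Yes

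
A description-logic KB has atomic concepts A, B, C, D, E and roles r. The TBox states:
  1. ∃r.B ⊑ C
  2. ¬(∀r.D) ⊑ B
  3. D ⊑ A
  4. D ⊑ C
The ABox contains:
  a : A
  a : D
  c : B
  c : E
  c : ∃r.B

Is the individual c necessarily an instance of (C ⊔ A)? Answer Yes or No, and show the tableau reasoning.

1. c : (C ⊔ A)?  L(c) = {B, E, ∃r.B} ∪ {(¬C ⊓ ¬A)}
   clash {A, ¬A} at c — c ∈ (C ⊔ A)
2. Hence c : (C ⊔ A): entailed.

Yes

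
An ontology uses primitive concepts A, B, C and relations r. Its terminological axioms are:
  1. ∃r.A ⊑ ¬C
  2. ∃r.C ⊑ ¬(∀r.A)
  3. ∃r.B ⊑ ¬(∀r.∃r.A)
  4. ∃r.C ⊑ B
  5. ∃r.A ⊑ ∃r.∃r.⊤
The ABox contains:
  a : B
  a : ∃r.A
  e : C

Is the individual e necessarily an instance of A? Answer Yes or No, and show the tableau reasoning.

No

1. e : A?  L(e) = {C} ∪ {¬A}
   open: L(e) ⊇ {C, ¬A, ∀r.¬A, ∀r.¬B, ∀r.¬C} — e ∉ A possible
2. Hence e : A: not entailed.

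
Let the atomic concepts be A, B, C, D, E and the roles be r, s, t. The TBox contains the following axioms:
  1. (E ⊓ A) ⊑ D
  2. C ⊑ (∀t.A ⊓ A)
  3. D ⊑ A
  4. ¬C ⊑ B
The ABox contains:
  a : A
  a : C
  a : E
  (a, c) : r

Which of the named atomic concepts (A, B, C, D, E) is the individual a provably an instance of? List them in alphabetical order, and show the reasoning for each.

{A, C, D, E}

1. a : A?  L(a) = {A, C, E} ∪ {¬A}
   clash {A, ¬A} at a — a ∈ A
2. a : B?  L(a) = {A, C, E} ∪ {¬B}
   apply at a: C⊑(∀t.A ⊓ A)
   open: L(a) ⊇ {A, C, D, E, ¬B, …} — a ∉ B possible
3. a : C?  L(a) = {A, C, E} ∪ {¬C}
   clash {C, ¬C} at a — a ∈ C
4. a : D?  L(a) = {A, C, E} ∪ {¬D}
   clash {D, ¬D} at a — a ∈ D
5. a : E?  L(a) = {A, C, E} ∪ {¬E}
   clash {E, ¬E} at a — a ∈ E
6. Entailed for a: {A, C, D, E}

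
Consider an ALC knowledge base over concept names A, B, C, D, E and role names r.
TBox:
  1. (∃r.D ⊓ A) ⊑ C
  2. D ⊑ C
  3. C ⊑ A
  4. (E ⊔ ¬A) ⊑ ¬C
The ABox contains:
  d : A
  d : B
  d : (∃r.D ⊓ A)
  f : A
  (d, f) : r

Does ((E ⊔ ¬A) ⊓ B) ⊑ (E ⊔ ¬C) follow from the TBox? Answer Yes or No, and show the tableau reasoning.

Yes

1. ((E ⊔ ¬A) ⊓ B) ⊑ (E ⊔ ¬C)  ⇔  (((E ⊔ ¬A) ⊓ B) ⊓ (¬E ⊓ C)) unsat w.r.t. T
   all branches close; clash {A, ¬A} at x₀
2. Hence ((E ⊔ ¬A) ⊓ B) ⊑ (E ⊔ ¬C): entailed.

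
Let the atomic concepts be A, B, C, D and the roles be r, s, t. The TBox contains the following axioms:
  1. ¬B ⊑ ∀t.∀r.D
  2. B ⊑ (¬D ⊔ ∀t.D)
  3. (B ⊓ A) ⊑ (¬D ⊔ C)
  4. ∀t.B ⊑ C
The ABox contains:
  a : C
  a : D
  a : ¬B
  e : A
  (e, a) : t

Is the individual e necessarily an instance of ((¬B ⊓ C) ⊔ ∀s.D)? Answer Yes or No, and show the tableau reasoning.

1. e : ((¬B ⊓ C) ⊔ ∀s.D)?  L(e) = {A} ∪ {((B ⊔ ¬C) ⊓ ∃s.¬D)}
   open: L(e) ⊇ {A, B, ¬D, ∃s.¬D, ∃t.¬B} (+ ∃-successors) — e ∉ ((¬B ⊓ C) ⊔ ∀s.D) possible
2. Hence e : ((¬B ⊓ C) ⊔ ∀s.D): not entailed.

No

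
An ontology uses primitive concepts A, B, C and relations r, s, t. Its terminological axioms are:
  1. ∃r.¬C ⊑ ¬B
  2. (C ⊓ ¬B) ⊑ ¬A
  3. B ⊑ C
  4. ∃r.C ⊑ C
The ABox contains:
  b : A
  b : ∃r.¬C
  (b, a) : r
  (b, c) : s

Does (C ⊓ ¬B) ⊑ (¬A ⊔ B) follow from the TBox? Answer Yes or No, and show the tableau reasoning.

1. (C ⊓ ¬B) ⊑ (¬A ⊔ B)  ⇔  ((C ⊓ ¬B) ⊓ (A ⊓ ¬B)) unsat w.r.t. T
   all branches close; clash {A, ¬A} at x₀
2. Hence (C ⊓ ¬B) ⊑ (¬A ⊔ B): entailed.

Yes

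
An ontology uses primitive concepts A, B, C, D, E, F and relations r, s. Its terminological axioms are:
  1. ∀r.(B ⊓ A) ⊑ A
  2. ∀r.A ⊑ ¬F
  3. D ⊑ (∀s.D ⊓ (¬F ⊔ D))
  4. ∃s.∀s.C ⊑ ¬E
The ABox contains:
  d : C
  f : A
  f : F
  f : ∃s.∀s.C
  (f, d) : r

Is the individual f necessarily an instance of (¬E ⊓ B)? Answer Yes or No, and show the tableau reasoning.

1. f : (¬E ⊓ B)?  L(f) = {A, F, ∃s.∀s.C} ∪ {(E ⊔ ¬B)}
   apply at f: ∃s.∀s.C⊑¬E
   open: L(f) ⊇ {A, F, ¬B, ¬D, ¬E, …} (+ ∃-successors) — f ∉ (¬E ⊓ B) possible
2. Hence f : (¬E ⊓ B): not entailed.

No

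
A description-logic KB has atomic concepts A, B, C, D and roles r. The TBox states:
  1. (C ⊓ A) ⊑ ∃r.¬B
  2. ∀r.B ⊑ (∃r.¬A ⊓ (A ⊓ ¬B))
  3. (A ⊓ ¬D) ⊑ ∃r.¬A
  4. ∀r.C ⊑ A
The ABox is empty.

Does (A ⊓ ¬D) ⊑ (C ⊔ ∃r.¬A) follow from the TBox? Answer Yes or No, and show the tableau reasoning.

1. (A ⊓ ¬D) ⊑ (C ⊔ ∃r.¬A)  ⇔  ((A ⊓ ¬D) ⊓ (¬C ⊓ ∀r.A)) unsat w.r.t. T
   all branches close; clash {A, ¬A} at an ∃-successor
2. Hence (A ⊓ ¬D) ⊑ (C ⊔ ∃r.¬A): entailed.

Yes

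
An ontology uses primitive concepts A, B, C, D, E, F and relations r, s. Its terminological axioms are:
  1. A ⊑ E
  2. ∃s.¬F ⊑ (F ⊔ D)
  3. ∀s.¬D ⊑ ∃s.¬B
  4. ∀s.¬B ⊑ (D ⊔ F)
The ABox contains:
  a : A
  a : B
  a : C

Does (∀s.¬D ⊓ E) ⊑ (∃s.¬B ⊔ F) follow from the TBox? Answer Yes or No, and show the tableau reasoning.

Yes

1. (∀s.¬D ⊓ E) ⊑ (∃s.¬B ⊔ F)  ⇔  ((∀s.¬D ⊓ E) ⊓ (∀s.B ⊓ ¬F)) unsat w.r.t. T
   all branches close; clash {B, ¬B} at an ∃-successor
2. Hence (∀s.¬D ⊓ E) ⊑ (∃s.¬B ⊔ F): entailed.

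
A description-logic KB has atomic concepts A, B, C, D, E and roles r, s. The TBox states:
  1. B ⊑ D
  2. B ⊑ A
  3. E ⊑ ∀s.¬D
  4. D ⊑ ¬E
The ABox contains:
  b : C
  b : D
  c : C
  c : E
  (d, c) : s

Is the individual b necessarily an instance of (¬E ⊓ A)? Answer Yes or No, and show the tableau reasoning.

No

1. b : (¬E ⊓ A)?  L(b) = {C, D} ∪ {(E ⊔ ¬A)}
   apply at b: D⊑¬E
   open: L(b) ⊇ {C, D, ¬A, ¬B, ¬E} — b ∉ (¬E ⊓ A) possible
2. Hence b : (¬E ⊓ A): not entailed.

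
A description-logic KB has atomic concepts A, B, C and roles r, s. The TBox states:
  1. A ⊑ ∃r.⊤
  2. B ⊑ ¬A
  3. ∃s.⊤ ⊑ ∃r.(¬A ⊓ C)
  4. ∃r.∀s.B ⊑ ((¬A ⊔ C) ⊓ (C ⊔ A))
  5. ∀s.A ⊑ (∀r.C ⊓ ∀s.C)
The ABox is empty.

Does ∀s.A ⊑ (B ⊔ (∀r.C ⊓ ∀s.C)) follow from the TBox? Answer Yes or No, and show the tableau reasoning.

Yes

1. ∀s.A ⊑ (B ⊔ (∀r.C ⊓ ∀s.C))  ⇔  (∀s.A ⊓ (¬B ⊓ (∃r.¬C ⊔ ∃s.¬C))) unsat w.r.t. T
   all branches close; clash {C, ¬C} at an ∃-successor
2. Hence ∀s.A ⊑ (B ⊔ (∀r.C ⊓ ∀s.C)): entailed.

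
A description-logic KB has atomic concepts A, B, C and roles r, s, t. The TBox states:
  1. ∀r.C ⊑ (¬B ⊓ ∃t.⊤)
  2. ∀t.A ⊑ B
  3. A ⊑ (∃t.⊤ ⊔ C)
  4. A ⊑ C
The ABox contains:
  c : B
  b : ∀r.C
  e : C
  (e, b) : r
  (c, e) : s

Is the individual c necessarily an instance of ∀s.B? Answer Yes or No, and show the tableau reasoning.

1. c : ∀s.B?  L(c) = {B} ∪ {∃s.¬B}
   open: L(c) ⊇ {B, ¬A, ∃r.¬C, ∃s.¬B} (+ ∃-successors) — c ∉ ∀s.B possible
2. Hence c : ∀s.B: not entailed.

No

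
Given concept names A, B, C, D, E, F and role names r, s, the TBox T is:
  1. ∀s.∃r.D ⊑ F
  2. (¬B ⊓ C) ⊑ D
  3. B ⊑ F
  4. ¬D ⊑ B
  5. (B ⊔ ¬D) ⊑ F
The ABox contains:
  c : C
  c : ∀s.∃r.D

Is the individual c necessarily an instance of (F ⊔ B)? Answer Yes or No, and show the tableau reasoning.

Yes

1. c : (F ⊔ B)?  L(c) = {C, ∀s.∃r.D} ∪ {(¬F ⊓ ¬B)}
   clash {B, ¬B} at c — c ∈ (F ⊔ B)
2. Hence c : (F ⊔ B): entailed.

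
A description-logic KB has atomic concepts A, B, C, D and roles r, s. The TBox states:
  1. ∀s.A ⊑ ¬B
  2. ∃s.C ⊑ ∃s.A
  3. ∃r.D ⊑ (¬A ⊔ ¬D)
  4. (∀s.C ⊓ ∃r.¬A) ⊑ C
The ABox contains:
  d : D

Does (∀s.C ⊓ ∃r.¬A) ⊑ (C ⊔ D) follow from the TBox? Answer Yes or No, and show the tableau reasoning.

1. (∀s.C ⊓ ∃r.¬A) ⊑ (C ⊔ D)  ⇔  ((∀s.C ⊓ ∃r.¬A) ⊓ (¬C ⊓ ¬D)) unsat w.r.t. T
   all branches close; clash {C, ¬C} at x₀
2. Hence (∀s.C ⊓ ∃r.¬A) ⊑ (C ⊔ D): entailed.

Yes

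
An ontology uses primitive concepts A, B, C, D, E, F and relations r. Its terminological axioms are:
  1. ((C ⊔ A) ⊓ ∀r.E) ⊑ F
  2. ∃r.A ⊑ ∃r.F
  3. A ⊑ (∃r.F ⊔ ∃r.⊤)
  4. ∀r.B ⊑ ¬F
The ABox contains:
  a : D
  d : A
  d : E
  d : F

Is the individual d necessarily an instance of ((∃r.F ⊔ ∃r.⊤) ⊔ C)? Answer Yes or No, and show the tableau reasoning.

1. d : ((∃r.F ⊔ ∃r.⊤) ⊔ C)?  L(d) = {A, E, F} ∪ {((∀r.¬F ⊓ ∀r.⊥) ⊓ ¬C)}
   clash {F, ¬F} at d — d ∈ ((∃r.F ⊔ ∃r.⊤) ⊔ C)
2. Hence d : ((∃r.F ⊔ ∃r.⊤) ⊔ C): entailed.

Yes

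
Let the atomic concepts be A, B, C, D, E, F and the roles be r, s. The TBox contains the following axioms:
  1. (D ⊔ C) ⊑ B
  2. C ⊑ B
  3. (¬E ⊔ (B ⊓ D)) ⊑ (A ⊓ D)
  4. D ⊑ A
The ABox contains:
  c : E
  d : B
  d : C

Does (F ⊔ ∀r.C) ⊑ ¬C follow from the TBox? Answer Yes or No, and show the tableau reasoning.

1. (F ⊔ ∀r.C) ⊑ ¬C  ⇔  ((F ⊔ ∀r.C) ⊓ C) unsat w.r.t. T
   apply at x₀: C⊑B
   open: L(x₀) ⊇ {B, C, E, F, ¬D}
2. Hence (F ⊔ ∀r.C) ⊑ ¬C: not entailed.

No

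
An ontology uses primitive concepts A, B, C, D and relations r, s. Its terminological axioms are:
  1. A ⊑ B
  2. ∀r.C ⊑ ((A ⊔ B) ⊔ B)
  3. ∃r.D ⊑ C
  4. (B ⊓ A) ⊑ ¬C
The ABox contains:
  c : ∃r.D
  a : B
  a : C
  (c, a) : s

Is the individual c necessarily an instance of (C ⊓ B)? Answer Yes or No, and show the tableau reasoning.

No

1. c : (C ⊓ B)?  L(c) = {∃r.D} ∪ {(¬C ⊔ ¬B)}
   apply at c: ∃r.D⊑C
   open: L(c) ⊇ {C, ¬A, ¬B, ∃r.D, ∃r.¬C} (+ ∃-successors) — c ∉ (C ⊓ B) possible
2. Hence c : (C ⊓ B): not entailed.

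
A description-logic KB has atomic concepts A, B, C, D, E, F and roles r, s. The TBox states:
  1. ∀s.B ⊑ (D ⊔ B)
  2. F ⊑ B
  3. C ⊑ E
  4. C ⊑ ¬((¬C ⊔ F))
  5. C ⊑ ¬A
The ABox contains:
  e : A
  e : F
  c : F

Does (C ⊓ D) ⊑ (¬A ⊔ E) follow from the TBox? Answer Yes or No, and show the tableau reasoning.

1. (C ⊓ D) ⊑ (¬A ⊔ E)  ⇔  ((C ⊓ D) ⊓ (A ⊓ ¬E)) unsat w.r.t. T
   all branches close; clash {E, ¬E} at x₀
2. Hence (C ⊓ D) ⊑ (¬A ⊔ E): entailed.

Yes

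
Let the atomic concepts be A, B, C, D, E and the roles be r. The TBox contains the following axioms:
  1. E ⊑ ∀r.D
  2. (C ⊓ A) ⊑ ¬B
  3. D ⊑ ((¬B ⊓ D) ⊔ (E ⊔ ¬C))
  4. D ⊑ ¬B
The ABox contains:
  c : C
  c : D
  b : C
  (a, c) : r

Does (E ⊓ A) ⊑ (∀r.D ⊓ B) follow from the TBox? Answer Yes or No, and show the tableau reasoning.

1. (E ⊓ A) ⊑ (∀r.D ⊓ B)  ⇔  ((E ⊓ A) ⊓ (∃r.¬D ⊔ ¬B)) unsat w.r.t. T
   apply at x₀: E⊑∀r.D
   open: L(x₀) ⊇ {A, E, ¬B, ¬C, ¬D, …}
2. Hence (E ⊓ A) ⊑ (∀r.D ⊓ B): not entailed.

No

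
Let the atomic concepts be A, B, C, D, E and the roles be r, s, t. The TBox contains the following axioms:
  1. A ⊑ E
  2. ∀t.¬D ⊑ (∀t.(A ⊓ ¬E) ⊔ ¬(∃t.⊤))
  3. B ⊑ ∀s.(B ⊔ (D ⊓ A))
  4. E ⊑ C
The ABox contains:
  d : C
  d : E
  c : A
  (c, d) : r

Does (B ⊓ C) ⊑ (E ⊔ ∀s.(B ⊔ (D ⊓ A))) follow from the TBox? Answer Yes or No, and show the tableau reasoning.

Yes

1. (B ⊓ C) ⊑ (E ⊔ ∀s.(B ⊔ (D ⊓ A)))  ⇔  ((B ⊓ C) ⊓ (¬E ⊓ ∃s.(¬B ⊓ (¬D ⊔ ¬A)))) unsat w.r.t. T
   all branches close; clash {E, ¬E} at x₀
2. Hence (B ⊓ C) ⊑ (E ⊔ ∀s.(B ⊔ (D ⊓ A))): entailed.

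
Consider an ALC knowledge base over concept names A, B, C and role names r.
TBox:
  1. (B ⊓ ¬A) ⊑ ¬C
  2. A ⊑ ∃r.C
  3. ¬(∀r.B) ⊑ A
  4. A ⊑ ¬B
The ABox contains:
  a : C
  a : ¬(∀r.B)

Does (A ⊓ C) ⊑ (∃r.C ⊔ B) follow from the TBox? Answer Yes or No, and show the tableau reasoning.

1. (A ⊓ C) ⊑ (∃r.C ⊔ B)  ⇔  ((A ⊓ C) ⊓ (∀r.¬C ⊓ ¬B)) unsat w.r.t. T
   all branches close; clash {C, ¬C} at x₀
2. Hence (A ⊓ C) ⊑ (∃r.C ⊔ B): entailed.

Yes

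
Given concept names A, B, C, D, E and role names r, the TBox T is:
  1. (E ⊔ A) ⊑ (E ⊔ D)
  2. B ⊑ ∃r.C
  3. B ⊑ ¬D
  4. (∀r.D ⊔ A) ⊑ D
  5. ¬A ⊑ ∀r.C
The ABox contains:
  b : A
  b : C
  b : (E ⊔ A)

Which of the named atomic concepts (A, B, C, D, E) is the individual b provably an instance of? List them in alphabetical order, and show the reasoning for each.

{A, C, D}

1. b : A?  L(b) = {A, C, (E ⊔ A)} ∪ {¬A}
   clash {A, ¬A} at b — b ∈ A
2. b : B?  L(b) = {A, C, (E ⊔ A)} ∪ {¬B}
   apply at b: (E ⊔ A)⊑(E ⊔ D)
   open: L(b) ⊇ {A, C, D, E, ¬B} — b ∉ B possible
3. b : C?  L(b) = {A, C, (E ⊔ A)} ∪ {¬C}
   clash {C, ¬C} at b — b ∈ C
4. b : D?  L(b) = {A, C, (E ⊔ A)} ∪ {¬D}
   clash {D, ¬D} at b — b ∈ D
5. b : E?  L(b) = {A, C, (E ⊔ A)} ∪ {¬E}
   apply at b: (E ⊔ A)⊑(E ⊔ D)
   open: L(b) ⊇ {A, C, D, ¬B, ¬E} — b ∉ E possible
6. Entailed for b: {A, C, D}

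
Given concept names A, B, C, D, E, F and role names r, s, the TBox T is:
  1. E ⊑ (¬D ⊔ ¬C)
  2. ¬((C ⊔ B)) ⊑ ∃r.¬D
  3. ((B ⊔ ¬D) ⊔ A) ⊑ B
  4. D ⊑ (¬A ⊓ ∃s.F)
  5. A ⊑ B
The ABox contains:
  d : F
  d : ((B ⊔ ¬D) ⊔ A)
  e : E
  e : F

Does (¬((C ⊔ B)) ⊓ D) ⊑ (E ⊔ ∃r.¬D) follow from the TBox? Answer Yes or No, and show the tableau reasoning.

Yes

1. (¬((C ⊔ B)) ⊓ D) ⊑ (E ⊔ ∃r.¬D)  ⇔  (((¬C ⊓ ¬B) ⊓ D) ⊓ (¬E ⊓ ∀r.D)) unsat w.r.t. T
   all branches close; clash {B, ¬B} at x₀
2. Hence (¬((C ⊔ B)) ⊓ D) ⊑ (E ⊔ ∃r.¬D): entailed.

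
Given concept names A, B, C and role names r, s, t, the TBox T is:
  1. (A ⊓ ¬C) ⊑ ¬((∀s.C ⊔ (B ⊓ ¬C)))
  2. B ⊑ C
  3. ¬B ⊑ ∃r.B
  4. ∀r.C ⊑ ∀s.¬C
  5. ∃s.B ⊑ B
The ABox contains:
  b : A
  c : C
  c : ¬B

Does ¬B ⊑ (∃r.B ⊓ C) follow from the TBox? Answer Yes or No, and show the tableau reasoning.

No

1. ¬B ⊑ (∃r.B ⊓ C)  ⇔  (¬B ⊓ (∀r.¬B ⊔ ¬C)) unsat w.r.t. T
   apply at x₀: ¬B⊑∃r.B
   open: L(x₀) ⊇ {¬A, ¬B, ¬C, ∀s.¬B, ∃r.B, …} (+ ∃-successors)
2. Hence ¬B ⊑ (∃r.B ⊓ C): not entailed.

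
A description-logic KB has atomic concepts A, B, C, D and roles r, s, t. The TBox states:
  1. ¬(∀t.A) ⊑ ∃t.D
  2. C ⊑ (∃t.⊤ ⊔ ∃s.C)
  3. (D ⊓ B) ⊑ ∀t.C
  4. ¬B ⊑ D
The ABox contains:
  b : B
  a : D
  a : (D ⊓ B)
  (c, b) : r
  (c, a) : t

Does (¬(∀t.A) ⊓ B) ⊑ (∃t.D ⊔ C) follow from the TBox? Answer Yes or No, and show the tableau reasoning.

Yes

1. (¬(∀t.A) ⊓ B) ⊑ (∃t.D ⊔ C)  ⇔  ((∃t.¬A ⊓ B) ⊓ (∀t.¬D ⊓ ¬C)) unsat w.r.t. T
   all branches close; clash {D, ¬D} at an ∃-successor
2. Hence (¬(∀t.A) ⊓ B) ⊑ (∃t.D ⊔ C): entailed.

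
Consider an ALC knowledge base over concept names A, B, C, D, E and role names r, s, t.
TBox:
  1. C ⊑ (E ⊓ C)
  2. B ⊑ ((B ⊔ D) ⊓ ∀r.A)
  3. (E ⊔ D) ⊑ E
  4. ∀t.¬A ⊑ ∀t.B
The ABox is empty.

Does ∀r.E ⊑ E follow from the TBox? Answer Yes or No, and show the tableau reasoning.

No

1. ∀r.E ⊑ E  ⇔  (∀r.E ⊓ ¬E) unsat w.r.t. T
   open: L(x₀) ⊇ {¬B, ¬C, ¬D, ¬E, ∀r.E, …} (+ ∃-successors)
2. Hence ∀r.E ⊑ E: not entailed.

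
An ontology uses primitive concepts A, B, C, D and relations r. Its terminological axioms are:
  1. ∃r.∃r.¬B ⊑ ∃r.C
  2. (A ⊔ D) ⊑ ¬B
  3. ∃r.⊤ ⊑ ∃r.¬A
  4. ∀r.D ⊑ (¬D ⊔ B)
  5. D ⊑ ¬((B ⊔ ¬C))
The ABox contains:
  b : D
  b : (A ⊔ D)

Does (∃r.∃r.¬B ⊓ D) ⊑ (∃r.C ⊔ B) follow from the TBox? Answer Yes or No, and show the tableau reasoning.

Yes

1. (∃r.∃r.¬B ⊓ D) ⊑ (∃r.C ⊔ B)  ⇔  ((∃r.∃r.¬B ⊓ D) ⊓ (∀r.¬C ⊓ ¬B)) unsat w.r.t. T
   all branches close; clash {B, ¬B} at x₀
2. Hence (∃r.∃r.¬B ⊓ D) ⊑ (∃r.C ⊔ B): entailed.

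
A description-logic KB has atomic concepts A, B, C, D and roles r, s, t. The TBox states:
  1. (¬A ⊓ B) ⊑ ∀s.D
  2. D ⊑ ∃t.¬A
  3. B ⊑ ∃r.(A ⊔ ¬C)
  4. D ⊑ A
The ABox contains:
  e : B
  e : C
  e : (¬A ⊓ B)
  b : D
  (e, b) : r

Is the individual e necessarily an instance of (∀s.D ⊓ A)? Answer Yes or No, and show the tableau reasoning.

No

1. e : (∀s.D ⊓ A)?  L(e) = {B, C, (¬A ⊓ B)} ∪ {(∃s.¬D ⊔ ¬A)}
   apply at e: (¬A ⊓ B)⊑∀s.D; B⊑∃r.(A ⊔ ¬C)
   open: L(e) ⊇ {B, C, ¬A, ¬D, ∀s.D, …} (+ ∃-successors) — e ∉ (∀s.D ⊓ A) possible
2. Hence e : (∀s.D ⊓ A): not entailed.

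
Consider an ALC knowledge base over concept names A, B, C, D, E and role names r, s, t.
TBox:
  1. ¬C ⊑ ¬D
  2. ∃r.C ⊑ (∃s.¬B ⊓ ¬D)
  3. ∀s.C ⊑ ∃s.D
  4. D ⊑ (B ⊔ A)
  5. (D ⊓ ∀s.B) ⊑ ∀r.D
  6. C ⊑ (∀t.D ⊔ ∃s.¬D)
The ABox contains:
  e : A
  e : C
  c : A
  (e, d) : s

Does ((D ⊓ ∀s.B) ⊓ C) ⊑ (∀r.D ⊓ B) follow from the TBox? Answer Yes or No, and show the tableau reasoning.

No

1. ((D ⊓ ∀s.B) ⊓ C) ⊑ (∀r.D ⊓ B)  ⇔  (((D ⊓ ∀s.B) ⊓ C) ⊓ (∃r.¬D ⊔ ¬B)) unsat w.r.t. T
   apply at x₀: D⊑(B ⊔ A); (D ⊓ ∀s.B)⊑∀r.D; C⊑(∀t.D ⊔ ∃s.¬D)
   open: L(x₀) ⊇ {A, C, D, ¬B, ∀r.D, …} (+ ∃-successors)
2. Hence ((D ⊓ ∀s.B) ⊓ C) ⊑ (∀r.D ⊓ B): not entailed.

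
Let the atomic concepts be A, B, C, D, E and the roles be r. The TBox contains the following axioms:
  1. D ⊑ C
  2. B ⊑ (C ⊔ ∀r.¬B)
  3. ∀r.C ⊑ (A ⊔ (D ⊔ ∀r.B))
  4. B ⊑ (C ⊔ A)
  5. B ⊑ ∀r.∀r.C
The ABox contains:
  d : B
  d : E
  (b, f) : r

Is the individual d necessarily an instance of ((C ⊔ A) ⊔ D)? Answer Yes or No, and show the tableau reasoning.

1. d : ((C ⊔ A) ⊔ D)?  L(d) = {B, E} ∪ {((¬C ⊓ ¬A) ⊓ ¬D)}
   clash {A, ¬A} at d — d ∈ ((C ⊔ A) ⊔ D)
2. Hence d : ((C ⊔ A) ⊔ D): entailed.

Yes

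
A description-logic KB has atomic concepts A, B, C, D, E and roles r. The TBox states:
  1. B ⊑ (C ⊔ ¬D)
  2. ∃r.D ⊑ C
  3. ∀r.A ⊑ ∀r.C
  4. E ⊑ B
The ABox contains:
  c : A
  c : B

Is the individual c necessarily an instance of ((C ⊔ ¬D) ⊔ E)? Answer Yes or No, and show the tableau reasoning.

1. c : ((C ⊔ ¬D) ⊔ E)?  L(c) = {A, B} ∪ {((¬C ⊓ D) ⊓ ¬E)}
   clash {D, ¬D} at c — c ∈ ((C ⊔ ¬D) ⊔ E)
2. Hence c : ((C ⊔ ¬D) ⊔ E): entailed.

Yes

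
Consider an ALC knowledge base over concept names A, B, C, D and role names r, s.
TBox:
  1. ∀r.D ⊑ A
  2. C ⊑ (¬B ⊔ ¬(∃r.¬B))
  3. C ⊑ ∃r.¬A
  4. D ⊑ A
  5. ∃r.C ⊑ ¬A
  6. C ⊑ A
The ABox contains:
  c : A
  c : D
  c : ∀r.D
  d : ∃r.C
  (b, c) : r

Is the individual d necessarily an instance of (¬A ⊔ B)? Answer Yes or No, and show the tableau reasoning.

1. d : (¬A ⊔ B)?  L(d) = {∃r.C} ∪ {(A ⊓ ¬B)}
   clash {A, ¬A} at d — d ∈ (¬A ⊔ B)
2. Hence d : (¬A ⊔ B): entailed.

Yes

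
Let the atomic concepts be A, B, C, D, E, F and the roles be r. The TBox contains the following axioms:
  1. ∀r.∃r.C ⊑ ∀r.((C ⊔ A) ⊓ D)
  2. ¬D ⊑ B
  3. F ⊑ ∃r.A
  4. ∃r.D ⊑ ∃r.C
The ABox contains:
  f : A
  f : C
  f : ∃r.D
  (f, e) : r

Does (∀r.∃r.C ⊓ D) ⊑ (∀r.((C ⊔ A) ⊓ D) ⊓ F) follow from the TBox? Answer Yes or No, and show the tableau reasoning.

1. (∀r.∃r.C ⊓ D) ⊑ (∀r.((C ⊔ A) ⊓ D) ⊓ F)  ⇔  ((∀r.∃r.C ⊓ D) ⊓ (∃r.((¬C ⊓ ¬A) ⊔ ¬D) ⊔ ¬F)) unsat w.r.t. T
   apply at x₀: ∀r.∃r.C⊑∀r.((C ⊔ A) ⊓ D)
   open: L(x₀) ⊇ {D, ¬F, ∀r.((C ⊔ A) ⊓ D), ∀r.¬D, ∀r.∃r.C}
2. Hence (∀r.∃r.C ⊓ D) ⊑ (∀r.((C ⊔ A) ⊓ D) ⊓ F): not entailed.

No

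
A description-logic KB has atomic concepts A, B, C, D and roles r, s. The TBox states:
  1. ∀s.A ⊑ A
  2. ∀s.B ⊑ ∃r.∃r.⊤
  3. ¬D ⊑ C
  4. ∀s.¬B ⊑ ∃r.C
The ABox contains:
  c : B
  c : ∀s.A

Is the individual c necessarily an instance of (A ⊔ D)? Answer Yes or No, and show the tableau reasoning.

Yes

1. c : (A ⊔ D)?  L(c) = {B, ∀s.A} ∪ {(¬A ⊓ ¬D)}
   clash {A, ¬A} at c — c ∈ (A ⊔ D)
2. Hence c : (A ⊔ D): entailed.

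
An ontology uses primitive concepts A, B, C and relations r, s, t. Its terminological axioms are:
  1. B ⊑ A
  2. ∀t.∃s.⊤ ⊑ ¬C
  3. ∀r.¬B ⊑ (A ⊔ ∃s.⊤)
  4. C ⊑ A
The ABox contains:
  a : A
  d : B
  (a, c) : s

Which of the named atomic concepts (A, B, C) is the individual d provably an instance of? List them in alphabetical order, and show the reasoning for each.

{A, B}

1. d : A?  L(d) = {B} ∪ {¬A}
   clash {A, ¬A} at d — d ∈ A
2. d : B?  L(d) = {B} ∪ {¬B}
   clash {B, ¬B} at d — d ∈ B
3. d : C?  L(d) = {B} ∪ {¬C}
   apply at d: B⊑A
   open: L(d) ⊇ {A, B, ¬C, ∃r.B} (+ ∃-successors) — d ∉ C possible
4. Entailed for d: {A, B}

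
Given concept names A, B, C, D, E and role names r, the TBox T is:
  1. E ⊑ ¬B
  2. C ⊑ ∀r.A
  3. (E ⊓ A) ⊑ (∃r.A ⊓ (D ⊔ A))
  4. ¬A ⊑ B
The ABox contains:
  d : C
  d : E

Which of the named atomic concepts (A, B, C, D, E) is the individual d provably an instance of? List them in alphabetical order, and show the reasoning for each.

{A, C, E}

1. d : A?  L(d) = {C, E} ∪ {¬A}
   clash {B, ¬B} at d — d ∈ A
2. d : B?  L(d) = {C, E} ∪ {¬B}
   apply at d: C⊑∀r.A
   open: L(d) ⊇ {A, C, E, ¬B, ∀r.A, …} (+ ∃-successors) — d ∉ B possible
3. d : C?  L(d) = {C, E} ∪ {¬C}
   clash {C, ¬C} at d — d ∈ C
4. d : D?  L(d) = {C, E} ∪ {¬D}
   apply at d: E⊑¬B; C⊑∀r.A
   open: L(d) ⊇ {A, C, E, ¬B, ¬D, …} (+ ∃-successors) — d ∉ D possible
5. d : E?  L(d) = {C, E} ∪ {¬E}
   clash {E, ¬E} at d — d ∈ E
6. Entailed for d: {A, C, E}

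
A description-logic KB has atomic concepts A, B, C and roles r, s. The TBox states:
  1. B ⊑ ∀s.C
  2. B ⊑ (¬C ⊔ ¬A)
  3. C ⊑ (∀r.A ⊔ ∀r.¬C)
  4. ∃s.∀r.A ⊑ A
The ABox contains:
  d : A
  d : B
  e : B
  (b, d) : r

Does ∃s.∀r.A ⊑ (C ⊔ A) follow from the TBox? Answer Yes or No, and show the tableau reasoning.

1. ∃s.∀r.A ⊑ (C ⊔ A)  ⇔  (∃s.∀r.A ⊓ (¬C ⊓ ¬A)) unsat w.r.t. T
   all branches close; clash {A, ¬A} at x₀
2. Hence ∃s.∀r.A ⊑ (C ⊔ A): entailed.

Yes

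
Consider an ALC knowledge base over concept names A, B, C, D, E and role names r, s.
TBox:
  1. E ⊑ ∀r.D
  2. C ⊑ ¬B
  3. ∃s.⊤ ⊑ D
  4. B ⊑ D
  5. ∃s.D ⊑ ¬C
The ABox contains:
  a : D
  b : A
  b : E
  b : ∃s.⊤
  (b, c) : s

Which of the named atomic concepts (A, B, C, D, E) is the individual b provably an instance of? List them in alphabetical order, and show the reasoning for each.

{A, D, E}

1. b : A?  L(b) = {A, E, ∃s.⊤} ∪ {¬A}
   clash {A, ¬A} at b — b ∈ A
2. b : B?  L(b) = {A, E, ∃s.⊤} ∪ {¬B}
   apply at b: E⊑∀r.D; ∃s.⊤⊑D
   open: L(b) ⊇ {A, D, E, ¬B, ∀r.D, …} (+ ∃-successors) — b ∉ B possible
3. b : C?  L(b) = {A, E, ∃s.⊤} ∪ {¬C}
   apply at b: E⊑∀r.D; ∃s.⊤⊑D
   open: L(b) ⊇ {A, D, E, ¬B, ¬C, …} (+ ∃-successors) — b ∉ C possible
4. b : D?  L(b) = {A, E, ∃s.⊤} ∪ {¬D}
   clash {D, ¬D} at b — b ∈ D
5. b : E?  L(b) = {A, E, ∃s.⊤} ∪ {¬E}
   clash {E, ¬E} at b — b ∈ E
6. Entailed for b: {A, D, E}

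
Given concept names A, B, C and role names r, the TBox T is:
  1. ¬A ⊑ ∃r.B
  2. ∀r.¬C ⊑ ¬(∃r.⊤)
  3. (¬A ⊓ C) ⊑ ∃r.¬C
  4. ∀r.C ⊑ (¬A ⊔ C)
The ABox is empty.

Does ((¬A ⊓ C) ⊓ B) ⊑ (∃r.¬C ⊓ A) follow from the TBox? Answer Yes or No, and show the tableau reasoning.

1. ((¬A ⊓ C) ⊓ B) ⊑ (∃r.¬C ⊓ A)  ⇔  (((¬A ⊓ C) ⊓ B) ⊓ (∀r.C ⊔ ¬A)) unsat w.r.t. T
   apply at x₀: ¬A⊑∃r.B; (¬A ⊓ C)⊑∃r.¬C
   open: L(x₀) ⊇ {B, C, ¬A, ∃r.B, ∃r.C, …} (+ ∃-successors)
2. Hence ((¬A ⊓ C) ⊓ B) ⊑ (∃r.¬C ⊓ A): not entailed.

No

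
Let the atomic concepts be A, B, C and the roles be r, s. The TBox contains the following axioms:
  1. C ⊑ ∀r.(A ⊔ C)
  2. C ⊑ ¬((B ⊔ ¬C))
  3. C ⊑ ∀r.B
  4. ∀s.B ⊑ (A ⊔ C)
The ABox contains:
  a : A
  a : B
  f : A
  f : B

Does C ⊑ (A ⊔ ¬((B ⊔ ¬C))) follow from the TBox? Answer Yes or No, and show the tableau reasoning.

Yes

1. C ⊑ (A ⊔ ¬((B ⊔ ¬C)))  ⇔  (C ⊓ (¬A ⊓ (B ⊔ ¬C))) unsat w.r.t. T
   all branches close; clash {C, ¬C} at x₀
2. Hence C ⊑ (A ⊔ ¬((B ⊔ ¬C))): entailed.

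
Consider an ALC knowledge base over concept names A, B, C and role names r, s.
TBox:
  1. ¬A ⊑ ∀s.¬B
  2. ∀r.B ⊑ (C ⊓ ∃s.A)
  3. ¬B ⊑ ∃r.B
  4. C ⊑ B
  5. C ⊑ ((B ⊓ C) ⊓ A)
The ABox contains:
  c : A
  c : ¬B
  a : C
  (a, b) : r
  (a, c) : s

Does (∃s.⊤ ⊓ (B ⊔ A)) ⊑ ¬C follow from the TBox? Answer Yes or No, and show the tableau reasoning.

1. (∃s.⊤ ⊓ (B ⊔ A)) ⊑ ¬C  ⇔  ((∃s.⊤ ⊓ (B ⊔ A)) ⊓ C) unsat w.r.t. T
   apply at x₀: C⊑B; C⊑((B ⊓ C) ⊓ A)
   open: L(x₀) ⊇ {A, B, C, ∃r.¬B, ∃s.⊤} (+ ∃-successors)
2. Hence (∃s.⊤ ⊓ (B ⊔ A)) ⊑ ¬C: not entailed.

No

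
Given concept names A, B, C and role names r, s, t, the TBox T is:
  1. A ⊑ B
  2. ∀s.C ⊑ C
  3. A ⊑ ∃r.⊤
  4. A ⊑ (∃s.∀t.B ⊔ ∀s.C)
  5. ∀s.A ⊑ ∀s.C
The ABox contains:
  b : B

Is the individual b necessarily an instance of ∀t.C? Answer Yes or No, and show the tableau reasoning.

No

1. b : ∀t.C?  L(b) = {B} ∪ {∃t.¬C}
   open: L(b) ⊇ {B, ¬A, ∃s.¬A, ∃s.¬C, ∃t.¬C} (+ ∃-successors) — b ∉ ∀t.C possible
2. Hence b : ∀t.C: not entailed.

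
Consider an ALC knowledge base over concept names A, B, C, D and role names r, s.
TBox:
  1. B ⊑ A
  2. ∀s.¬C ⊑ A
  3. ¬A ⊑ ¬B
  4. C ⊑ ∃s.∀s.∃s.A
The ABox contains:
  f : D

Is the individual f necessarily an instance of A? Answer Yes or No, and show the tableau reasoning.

No

1. f : A?  L(f) = {D} ∪ {¬A}
   apply at f: ¬A⊑¬B
   open: L(f) ⊇ {D, ¬A, ¬B, ¬C, ∃s.C} (+ ∃-successors) — f ∉ A possible
2. Hence f : A: not entailed.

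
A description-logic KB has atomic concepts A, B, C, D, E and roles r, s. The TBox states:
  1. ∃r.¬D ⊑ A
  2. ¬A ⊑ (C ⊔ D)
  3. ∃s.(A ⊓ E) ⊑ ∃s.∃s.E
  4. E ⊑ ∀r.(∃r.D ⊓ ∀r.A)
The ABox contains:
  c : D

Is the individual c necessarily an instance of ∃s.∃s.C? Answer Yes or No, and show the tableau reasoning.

No

1. c : ∃s.∃s.C?  L(c) = {D} ∪ {∀s.∀s.¬C}
   open: L(c) ⊇ {A, D, ¬E, ∀s.(¬A ⊔ ¬E), ∀s.∀s.¬C} — c ∉ ∃s.∃s.C possible
2. Hence c : ∃s.∃s.C: not entailed.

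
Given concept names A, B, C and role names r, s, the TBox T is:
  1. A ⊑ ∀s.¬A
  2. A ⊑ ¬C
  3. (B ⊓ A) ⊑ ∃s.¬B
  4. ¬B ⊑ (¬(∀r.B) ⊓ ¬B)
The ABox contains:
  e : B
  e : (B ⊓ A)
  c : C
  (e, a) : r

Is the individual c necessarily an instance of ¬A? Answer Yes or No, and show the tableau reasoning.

Yes

1. c : ¬A?  L(c) = {C} ∪ {A}
   clash {C, ¬C} at c — c ∈ ¬A
2. Hence c : ¬A: entailed.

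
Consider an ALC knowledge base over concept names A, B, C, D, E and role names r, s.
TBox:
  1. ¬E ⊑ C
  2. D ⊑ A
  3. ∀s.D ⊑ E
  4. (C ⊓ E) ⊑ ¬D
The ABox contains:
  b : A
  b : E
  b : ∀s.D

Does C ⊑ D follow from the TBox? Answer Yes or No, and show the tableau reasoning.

No

1. C ⊑ D  ⇔  (C ⊓ ¬D) unsat w.r.t. T
   open: L(x₀) ⊇ {C, ¬D, ∃s.¬D} (+ ∃-successors)
2. Hence C ⊑ D: not entailed.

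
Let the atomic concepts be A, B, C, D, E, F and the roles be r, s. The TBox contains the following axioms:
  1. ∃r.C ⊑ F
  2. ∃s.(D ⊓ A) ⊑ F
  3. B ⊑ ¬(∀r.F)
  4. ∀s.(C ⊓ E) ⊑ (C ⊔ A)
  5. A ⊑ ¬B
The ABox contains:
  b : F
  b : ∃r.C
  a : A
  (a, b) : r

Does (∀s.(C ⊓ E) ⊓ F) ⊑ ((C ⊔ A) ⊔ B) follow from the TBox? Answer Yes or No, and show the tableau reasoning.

Yes

1. (∀s.(C ⊓ E) ⊓ F) ⊑ ((C ⊔ A) ⊔ B)  ⇔  ((∀s.(C ⊓ E) ⊓ F) ⊓ ((¬C ⊓ ¬A) ⊓ ¬B)) unsat w.r.t. T
   all branches close; clash {A, ¬A} at x₀
2. Hence (∀s.(C ⊓ E) ⊓ F) ⊑ ((C ⊔ A) ⊔ B): entailed.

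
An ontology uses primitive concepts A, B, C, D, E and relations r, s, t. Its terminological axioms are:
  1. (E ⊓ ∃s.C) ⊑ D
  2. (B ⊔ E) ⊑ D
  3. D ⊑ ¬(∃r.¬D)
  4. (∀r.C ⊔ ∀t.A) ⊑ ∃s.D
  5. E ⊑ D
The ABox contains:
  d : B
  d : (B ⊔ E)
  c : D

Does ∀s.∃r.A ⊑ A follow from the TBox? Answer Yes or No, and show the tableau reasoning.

1. ∀s.∃r.A ⊑ A  ⇔  (∀s.∃r.A ⊓ ¬A) unsat w.r.t. T
   open: L(x₀) ⊇ {¬A, ¬B, ¬D, ¬E, ∀s.∃r.A, …} (+ ∃-successors)
2. Hence ∀s.∃r.A ⊑ A: not entailed.

No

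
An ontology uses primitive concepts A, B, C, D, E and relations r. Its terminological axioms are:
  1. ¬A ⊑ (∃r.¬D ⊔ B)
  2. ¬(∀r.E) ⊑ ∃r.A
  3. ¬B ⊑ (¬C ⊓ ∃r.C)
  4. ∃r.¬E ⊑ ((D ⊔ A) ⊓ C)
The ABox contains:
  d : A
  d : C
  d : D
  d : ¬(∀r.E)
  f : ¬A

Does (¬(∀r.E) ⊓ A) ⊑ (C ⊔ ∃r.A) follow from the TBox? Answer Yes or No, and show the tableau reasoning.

Yes

1. (¬(∀r.E) ⊓ A) ⊑ (C ⊔ ∃r.A)  ⇔  ((∃r.¬E ⊓ A) ⊓ (¬C ⊓ ∀r.¬A)) unsat w.r.t. T
   all branches close; clash {C, ¬C} at x₀
2. Hence (¬(∀r.E) ⊓ A) ⊑ (C ⊔ ∃r.A): entailed.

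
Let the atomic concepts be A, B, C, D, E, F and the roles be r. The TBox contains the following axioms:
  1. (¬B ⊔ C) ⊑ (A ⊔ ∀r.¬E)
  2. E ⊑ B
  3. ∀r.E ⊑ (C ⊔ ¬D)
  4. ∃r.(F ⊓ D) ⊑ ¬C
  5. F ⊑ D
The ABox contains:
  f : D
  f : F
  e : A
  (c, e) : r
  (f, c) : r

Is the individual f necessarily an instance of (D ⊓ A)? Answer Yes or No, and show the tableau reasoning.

1. f : (D ⊓ A)?  L(f) = {D, F} ∪ {(¬D ⊔ ¬A)}
   open: L(f) ⊇ {B, D, F, ¬A, ¬C, …} (+ ∃-successors) — f ∉ (D ⊓ A) possible
2. Hence f : (D ⊓ A): not entailed.

No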